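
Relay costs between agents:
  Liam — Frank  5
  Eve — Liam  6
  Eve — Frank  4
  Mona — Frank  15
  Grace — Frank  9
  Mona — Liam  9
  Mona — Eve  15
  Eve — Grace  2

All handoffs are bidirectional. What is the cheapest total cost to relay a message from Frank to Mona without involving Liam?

Routes from Frank to Mona avoiding Liam:
Frank → Grace → Eve → Mona: 9 + 2 + 15 = 26
Frank → Mona: 15
Frank → Eve → Mona: 4 + 15 = 19
Best route has total 15.

15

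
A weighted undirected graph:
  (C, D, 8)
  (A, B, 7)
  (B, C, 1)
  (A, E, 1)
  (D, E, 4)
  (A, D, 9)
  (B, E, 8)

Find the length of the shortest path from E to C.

Comparing a few candidate routes:
E -> D -> C: 4 + 8 = 12
E -> A -> B -> C: 1 + 7 + 1 = 9
E -> B -> C: 8 + 1 = 9
Best route has total 9.

9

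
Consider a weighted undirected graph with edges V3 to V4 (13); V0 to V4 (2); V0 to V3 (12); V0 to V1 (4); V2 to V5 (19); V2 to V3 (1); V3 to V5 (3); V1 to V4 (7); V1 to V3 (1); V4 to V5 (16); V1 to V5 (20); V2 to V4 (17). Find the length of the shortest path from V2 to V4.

8

Comparing a few candidate routes:
V2-V3-V0-V4: 1 + 12 + 2 = 15
V2-V3-V1-V0-V4: 1 + 1 + 4 + 2 = 8
V2-V3-V1-V4: 1 + 1 + 7 = 9
V2-V3-V4: 1 + 13 = 14
Shortest: 8.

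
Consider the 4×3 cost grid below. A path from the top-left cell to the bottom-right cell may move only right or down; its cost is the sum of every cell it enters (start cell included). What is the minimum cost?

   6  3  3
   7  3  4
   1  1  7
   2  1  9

23

One optimal route is r0c0 → r0c1 → r1c1 → r2c1 → r3c1 → r3c2.
Its cost is 6 + 3 + 3 + 1 + 1 + 9 = 23.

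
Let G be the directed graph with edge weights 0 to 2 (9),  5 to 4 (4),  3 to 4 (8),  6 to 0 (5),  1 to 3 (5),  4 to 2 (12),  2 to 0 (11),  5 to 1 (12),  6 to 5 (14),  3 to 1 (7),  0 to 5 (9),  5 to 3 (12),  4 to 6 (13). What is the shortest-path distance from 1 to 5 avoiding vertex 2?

Candidate routes:
1 → 3 → 4 → 6 → 0 → 5: 5 + 8 + 13 + 5 + 9 = 40
1 → 3 → 4 → 6 → 5: 5 + 8 + 13 + 14 = 40
Shortest: 40.

40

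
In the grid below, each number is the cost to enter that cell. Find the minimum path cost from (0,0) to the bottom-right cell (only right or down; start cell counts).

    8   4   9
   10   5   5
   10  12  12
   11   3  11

Cheapest: (0,0)→(0,1)→(1,1)→(2,1)→(3,1)→(3,2)
  8 + 4 + 5 + 12 + 3 + 11 = 43
For comparison, the top-then-right route costs 49.

43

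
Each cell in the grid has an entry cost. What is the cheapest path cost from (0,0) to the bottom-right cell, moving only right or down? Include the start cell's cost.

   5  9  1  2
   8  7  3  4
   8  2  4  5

Path [0,0] -> [0,1] -> [0,2] -> [0,3] -> [1,3] -> [2,3]: 5 + 9 + 1 + 2 + 4 + 5 = 26.

26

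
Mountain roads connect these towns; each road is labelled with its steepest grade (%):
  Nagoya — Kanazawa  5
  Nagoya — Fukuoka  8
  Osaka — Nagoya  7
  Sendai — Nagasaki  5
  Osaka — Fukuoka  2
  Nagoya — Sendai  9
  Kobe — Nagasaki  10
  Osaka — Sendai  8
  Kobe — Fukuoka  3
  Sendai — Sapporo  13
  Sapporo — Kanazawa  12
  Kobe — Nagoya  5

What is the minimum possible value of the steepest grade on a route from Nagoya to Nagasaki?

Checking several routes:
Nagoya→Sendai→Nagasaki: max(9, 5) = 9
Nagoya→Osaka→Sendai→Nagasaki: max(7, 8, 5) = 8
Nagoya→Kobe→Fukuoka→Osaka→Sendai→Nagasaki: max(5, 3, 2, 8, 5) = 8
Nagoya→Sendai→Osaka→Fukuoka→Kobe→Nagasaki: max(9, 8, 2, 3, 10) = 10
Nagoya→Fukuoka→Osaka→Sendai→Nagasaki: max(8, 2, 8, 5) = 8
Best route has worst link 8%.

8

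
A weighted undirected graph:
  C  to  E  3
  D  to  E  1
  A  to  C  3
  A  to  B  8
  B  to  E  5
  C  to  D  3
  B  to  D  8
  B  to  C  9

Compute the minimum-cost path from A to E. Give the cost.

Comparing a few candidate routes:
A - B - E: 8 + 5 = 13
A - B - D - E: 8 + 8 + 1 = 17
A - C - B - E: 3 + 9 + 5 = 17
A - C - E: 3 + 3 = 6
A - C - D - E: 3 + 3 + 1 = 7
The minimum is 6.

6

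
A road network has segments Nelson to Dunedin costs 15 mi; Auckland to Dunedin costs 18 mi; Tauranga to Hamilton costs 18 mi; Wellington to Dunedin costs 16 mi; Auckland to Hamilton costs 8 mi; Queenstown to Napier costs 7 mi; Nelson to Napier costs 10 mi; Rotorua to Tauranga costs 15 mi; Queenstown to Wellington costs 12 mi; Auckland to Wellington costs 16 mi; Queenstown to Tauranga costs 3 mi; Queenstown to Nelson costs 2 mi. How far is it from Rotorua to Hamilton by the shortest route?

A few of the Rotorua→Hamilton routes:
Rotorua-Tauranga-Hamilton: 15 + 18 = 33
Rotorua-Tauranga-Queenstown-Wellington-Auckland-Hamilton: 15 + 3 + 12 + 16 + 8 = 54
Rotorua-Tauranga-Queenstown-Nelson-Dunedin-Auckland-Hamilton: 15 + 3 + 2 + 15 + 18 + 8 = 61
Shortest: 33 mi.

33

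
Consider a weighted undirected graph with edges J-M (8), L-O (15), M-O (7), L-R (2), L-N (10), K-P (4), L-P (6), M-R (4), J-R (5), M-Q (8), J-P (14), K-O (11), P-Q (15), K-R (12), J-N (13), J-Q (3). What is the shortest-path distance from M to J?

8

A few of the M→J routes:
M→O→L→R→J: 7 + 15 + 2 + 5 = 29
M→R→J: 4 + 5 = 9
M→J: 8
M→R→L→P→J: 4 + 2 + 6 + 14 = 26
M→Q→J: 8 + 3 = 11
Best route has total 8.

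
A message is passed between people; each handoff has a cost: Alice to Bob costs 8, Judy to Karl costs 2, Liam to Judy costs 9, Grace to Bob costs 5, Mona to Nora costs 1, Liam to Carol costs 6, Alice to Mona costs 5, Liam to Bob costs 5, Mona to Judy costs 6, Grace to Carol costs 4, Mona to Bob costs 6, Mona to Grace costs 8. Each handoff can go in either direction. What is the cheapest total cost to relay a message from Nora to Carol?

13

Some routes from Nora to Carol:
Nora → Mona → Judy → Liam → Carol: 1 + 6 + 9 + 6 = 22
Nora → Mona → Bob → Liam → Carol: 1 + 6 + 5 + 6 = 18
Nora → Mona → Grace → Carol: 1 + 8 + 4 = 13
Nora → Mona → Bob → Grace → Carol: 1 + 6 + 5 + 4 = 16
Shortest: 13.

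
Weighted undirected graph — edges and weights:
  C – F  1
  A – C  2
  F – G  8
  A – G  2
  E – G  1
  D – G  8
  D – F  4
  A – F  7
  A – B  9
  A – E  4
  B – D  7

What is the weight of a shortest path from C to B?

11

Some routes from C to B:
C-A-B: 2 + 9 = 11
C-F-A-B: 1 + 7 + 9 = 17
C-F-D-B: 1 + 4 + 7 = 12
Best route has total 11.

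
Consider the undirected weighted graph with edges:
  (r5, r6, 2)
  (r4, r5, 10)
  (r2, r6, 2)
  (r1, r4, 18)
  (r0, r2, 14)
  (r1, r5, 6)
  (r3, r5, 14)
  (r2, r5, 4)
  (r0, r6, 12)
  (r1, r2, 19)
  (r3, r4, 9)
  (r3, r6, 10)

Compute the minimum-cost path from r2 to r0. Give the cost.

Comparing a few candidate routes:
r2 → r5 → r6 → r0: 4 + 2 + 12 = 18
r2 → r5 → r3 → r6 → r0: 4 + 14 + 10 + 12 = 40
r2 → r1 → r5 → r6 → r0: 19 + 6 + 2 + 12 = 39
r2 → r6 → r0: 2 + 12 = 14
r2 → r0: 14
Shortest: 14.

14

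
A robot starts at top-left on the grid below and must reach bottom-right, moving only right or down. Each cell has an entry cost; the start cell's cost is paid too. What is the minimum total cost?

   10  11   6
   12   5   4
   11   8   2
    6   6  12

Path (0,0) (0,1) (1,1) (1,2) (2,2) (3,2): 10 + 11 + 5 + 4 + 2 + 12 = 44.
(Top row then right column would cost 45.)

44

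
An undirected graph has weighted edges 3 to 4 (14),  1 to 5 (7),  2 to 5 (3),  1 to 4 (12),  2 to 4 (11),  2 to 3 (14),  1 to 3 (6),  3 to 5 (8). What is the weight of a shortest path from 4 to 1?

Comparing a few candidate routes:
4 - 2 - 5 - 1: 11 + 3 + 7 = 21
4 - 1: 12
4 - 3 - 5 - 1: 14 + 8 + 7 = 29
4 - 2 - 3 - 1: 11 + 14 + 6 = 31
4 - 2 - 5 - 3 - 1: 11 + 3 + 8 + 6 = 28
4 - 3 - 1: 14 + 6 = 20
The minimum is 12.

12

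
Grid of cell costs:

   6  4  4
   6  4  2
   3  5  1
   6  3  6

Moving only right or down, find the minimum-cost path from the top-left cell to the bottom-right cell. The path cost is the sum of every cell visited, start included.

23

One optimal route is [0,0]→[0,1]→[0,2]→[1,2]→[2,2]→[3,2].
Its cost is 6 + 4 + 4 + 2 + 1 + 6 = 23.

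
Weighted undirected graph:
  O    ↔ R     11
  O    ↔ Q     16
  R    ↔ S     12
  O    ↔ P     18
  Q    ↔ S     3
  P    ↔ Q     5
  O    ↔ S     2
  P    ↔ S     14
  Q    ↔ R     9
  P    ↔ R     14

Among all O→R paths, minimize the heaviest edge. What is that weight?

9

Comparing a few candidate routes:
O-S-R: max(2, 12) = 12
O-S-Q-R: max(2, 3, 9) = 9
O-R: max(11) = 11
Smallest bottleneck: 9.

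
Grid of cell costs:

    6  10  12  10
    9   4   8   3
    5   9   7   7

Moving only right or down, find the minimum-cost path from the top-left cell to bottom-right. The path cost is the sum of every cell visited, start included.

37

Cheapest: (0,0) -> (1,0) -> (1,1) -> (1,2) -> (1,3) -> (2,3)
  6 + 9 + 4 + 8 + 3 + 7 = 37
(Top row then right column would cost 48.)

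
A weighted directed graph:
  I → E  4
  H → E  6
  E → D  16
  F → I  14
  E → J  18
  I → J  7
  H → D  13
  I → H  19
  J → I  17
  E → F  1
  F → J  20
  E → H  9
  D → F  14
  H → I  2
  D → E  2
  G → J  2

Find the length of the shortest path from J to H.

30

Routes from J to H:
J → I → E → H: 17 + 4 + 9 = 30
J → I → H: 17 + 19 = 36
Best route has total 30.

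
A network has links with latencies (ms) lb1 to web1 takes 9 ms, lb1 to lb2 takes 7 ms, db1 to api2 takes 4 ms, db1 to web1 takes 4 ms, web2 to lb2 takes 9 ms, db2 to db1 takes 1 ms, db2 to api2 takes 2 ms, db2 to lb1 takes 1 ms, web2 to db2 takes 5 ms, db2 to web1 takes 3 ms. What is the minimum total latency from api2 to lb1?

3

Some routes from api2 to lb1:
api2→db2→lb1: 2 + 1 = 3
api2→db1→web1→db2→lb1: 4 + 4 + 3 + 1 = 12
api2→db2→web1→lb1: 2 + 3 + 9 = 14
api2→db1→db2→lb1: 4 + 1 + 1 = 6
Best route has total 3 ms.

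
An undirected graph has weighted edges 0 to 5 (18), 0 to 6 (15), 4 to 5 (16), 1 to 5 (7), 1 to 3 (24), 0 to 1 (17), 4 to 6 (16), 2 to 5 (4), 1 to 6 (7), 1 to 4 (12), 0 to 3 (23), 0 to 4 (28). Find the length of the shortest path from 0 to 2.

A few of the 0→2 routes:
0 → 6 → 1 → 5 → 2: 15 + 7 + 7 + 4 = 33
0 → 5 → 2: 18 + 4 = 22
0 → 4 → 5 → 2: 28 + 16 + 4 = 48
0 → 1 → 4 → 5 → 2: 17 + 12 + 16 + 4 = 49
0 → 1 → 5 → 2: 17 + 7 + 4 = 28
0 → 6 → 4 → 5 → 2: 15 + 16 + 16 + 4 = 51
Best route has total 22.

22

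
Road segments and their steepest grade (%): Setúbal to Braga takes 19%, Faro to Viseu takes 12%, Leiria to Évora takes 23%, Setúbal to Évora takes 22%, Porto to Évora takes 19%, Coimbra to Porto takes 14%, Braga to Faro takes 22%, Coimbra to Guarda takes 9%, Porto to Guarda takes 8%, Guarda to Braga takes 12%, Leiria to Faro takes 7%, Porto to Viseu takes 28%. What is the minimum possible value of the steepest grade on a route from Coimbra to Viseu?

Some routes from Coimbra to Viseu:
Coimbra -> Guarda -> Braga -> Faro -> Viseu: max(9, 12, 22, 12) = 22
Coimbra -> Porto -> Guarda -> Braga -> Faro -> Viseu: max(14, 8, 12, 22, 12) = 22
Coimbra -> Porto -> Évora -> Setúbal -> Braga -> Faro -> Viseu: max(14, 19, 22, 19, 22, 12) = 22
The minimum achievable maximum is 22%.

22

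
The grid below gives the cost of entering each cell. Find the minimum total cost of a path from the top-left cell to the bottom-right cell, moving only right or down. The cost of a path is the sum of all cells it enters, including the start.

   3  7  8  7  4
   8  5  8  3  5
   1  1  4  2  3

Cheapest: (0,0) -> (1,0) -> (2,0) -> (2,1) -> (2,2) -> (2,3) -> (2,4)
  3 + 8 + 1 + 1 + 4 + 2 + 3 = 22

22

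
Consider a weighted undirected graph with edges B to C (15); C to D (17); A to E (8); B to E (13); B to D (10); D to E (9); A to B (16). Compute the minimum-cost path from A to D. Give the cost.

17

Comparing a few candidate routes:
A -> B -> D: 16 + 10 = 26
A -> E -> B -> D: 8 + 13 + 10 = 31
A -> E -> D: 8 + 9 = 17
Best route has total 17.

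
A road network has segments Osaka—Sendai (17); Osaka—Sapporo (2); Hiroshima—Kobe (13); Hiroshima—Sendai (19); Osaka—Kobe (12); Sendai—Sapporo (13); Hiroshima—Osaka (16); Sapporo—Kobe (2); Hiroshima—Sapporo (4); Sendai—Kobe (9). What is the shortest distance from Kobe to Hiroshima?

A few of the Kobe→Hiroshima routes:
Kobe-Sapporo-Hiroshima: 2 + 4 = 6
Kobe-Hiroshima: 13
Kobe-Osaka-Sapporo-Hiroshima: 12 + 2 + 4 = 18
The minimum is 6 km.

6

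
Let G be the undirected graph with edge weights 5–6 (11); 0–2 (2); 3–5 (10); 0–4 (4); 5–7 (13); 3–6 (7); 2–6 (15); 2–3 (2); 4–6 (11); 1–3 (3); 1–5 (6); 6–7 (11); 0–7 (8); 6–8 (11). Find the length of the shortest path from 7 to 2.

A few of the 7→2 routes:
7 -> 6 -> 4 -> 0 -> 2: 11 + 11 + 4 + 2 = 28
7 -> 5 -> 3 -> 2: 13 + 10 + 2 = 25
7 -> 6 -> 2: 11 + 15 = 26
7 -> 6 -> 3 -> 2: 11 + 7 + 2 = 20
7 -> 5 -> 1 -> 3 -> 2: 13 + 6 + 3 + 2 = 24
7 -> 0 -> 2: 8 + 2 = 10
Best route has total 10.

10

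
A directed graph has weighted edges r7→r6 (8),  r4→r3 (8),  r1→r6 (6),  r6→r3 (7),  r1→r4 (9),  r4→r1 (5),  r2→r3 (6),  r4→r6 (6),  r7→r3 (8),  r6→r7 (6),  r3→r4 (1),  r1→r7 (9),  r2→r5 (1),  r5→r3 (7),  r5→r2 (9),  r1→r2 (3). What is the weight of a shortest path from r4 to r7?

12

Paths from r4 to r7:
r4→r1→r7: 5 + 9 = 14
r4→r1→r6→r7: 5 + 6 + 6 = 17
r4→r6→r7: 6 + 6 = 12
Shortest: 12.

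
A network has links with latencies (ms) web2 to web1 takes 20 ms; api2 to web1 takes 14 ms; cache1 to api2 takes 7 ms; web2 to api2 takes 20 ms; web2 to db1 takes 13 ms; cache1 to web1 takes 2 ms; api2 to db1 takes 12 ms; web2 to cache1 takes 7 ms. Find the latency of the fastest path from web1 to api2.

9

Comparing a few candidate routes:
web1 - web2 - cache1 - api2: 20 + 7 + 7 = 34
web1 - cache1 - web2 - api2: 2 + 7 + 20 = 29
web1 - cache1 - web2 - db1 - api2: 2 + 7 + 13 + 12 = 34
web1 - cache1 - api2: 2 + 7 = 9
web1 - api2: 14
The minimum is 9 ms.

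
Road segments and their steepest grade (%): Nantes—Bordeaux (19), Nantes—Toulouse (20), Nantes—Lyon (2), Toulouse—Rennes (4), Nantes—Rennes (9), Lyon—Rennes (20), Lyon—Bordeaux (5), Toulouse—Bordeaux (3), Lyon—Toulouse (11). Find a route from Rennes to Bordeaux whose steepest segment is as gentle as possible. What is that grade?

Some routes from Rennes to Bordeaux:
Rennes -> Nantes -> Lyon -> Bordeaux: max(9, 2, 5) = 9
Rennes -> Nantes -> Bordeaux: max(9, 19) = 19
Rennes -> Nantes -> Lyon -> Toulouse -> Bordeaux: max(9, 2, 11, 3) = 11
Rennes -> Toulouse -> Bordeaux: max(4, 3) = 4
Rennes -> Toulouse -> Lyon -> Bordeaux: max(4, 11, 5) = 11
Best route has worst link 4%.

4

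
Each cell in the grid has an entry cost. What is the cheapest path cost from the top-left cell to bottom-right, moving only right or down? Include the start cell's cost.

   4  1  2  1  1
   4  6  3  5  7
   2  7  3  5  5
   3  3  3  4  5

25

Take (0,0)→(0,1)→(0,2)→(1,2)→(2,2)→(3,2)→(3,3)→(3,4) for a total of 4 + 1 + 2 + 3 + 3 + 3 + 4 + 5 = 25.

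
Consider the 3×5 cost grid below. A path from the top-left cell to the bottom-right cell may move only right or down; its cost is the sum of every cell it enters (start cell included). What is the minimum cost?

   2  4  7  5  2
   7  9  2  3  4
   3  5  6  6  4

Take (0,0) → (0,1) → (0,2) → (1,2) → (1,3) → (1,4) → (2,4) for a total of 2 + 4 + 7 + 2 + 3 + 4 + 4 = 26.
(Top row then right column would cost 28.)

26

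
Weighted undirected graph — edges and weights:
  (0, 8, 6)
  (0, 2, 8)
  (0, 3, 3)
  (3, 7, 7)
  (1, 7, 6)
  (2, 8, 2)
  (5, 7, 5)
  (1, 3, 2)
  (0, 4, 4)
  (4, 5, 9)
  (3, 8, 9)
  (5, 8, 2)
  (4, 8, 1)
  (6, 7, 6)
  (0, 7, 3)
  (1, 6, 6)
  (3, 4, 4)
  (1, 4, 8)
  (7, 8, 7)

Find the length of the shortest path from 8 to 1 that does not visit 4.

Checking several routes:
8-7-0-3-1: 7 + 3 + 3 + 2 = 15
8-7-1: 7 + 6 = 13
8-0-3-1: 6 + 3 + 2 = 11
8-5-7-1: 2 + 5 + 6 = 13
8-0-7-1: 6 + 3 + 6 = 15
8-3-1: 9 + 2 = 11
Best route has total 11.

11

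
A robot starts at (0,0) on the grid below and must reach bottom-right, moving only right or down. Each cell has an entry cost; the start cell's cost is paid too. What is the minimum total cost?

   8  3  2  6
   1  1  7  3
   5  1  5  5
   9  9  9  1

22

Best path: (0,0) (1,0) (1,1) (2,1) (2,2) (2,3) (3,3)
Cost: 8 + 1 + 1 + 1 + 5 + 5 + 1 = 22
(Top row then right column would cost 28.)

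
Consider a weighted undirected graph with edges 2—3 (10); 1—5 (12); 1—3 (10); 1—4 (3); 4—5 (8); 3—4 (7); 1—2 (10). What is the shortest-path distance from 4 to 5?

Checking several routes:
4 → 1 → 5: 3 + 12 = 15
4 → 3 → 1 → 5: 7 + 10 + 12 = 29
4 → 5: 8
The minimum is 8.

8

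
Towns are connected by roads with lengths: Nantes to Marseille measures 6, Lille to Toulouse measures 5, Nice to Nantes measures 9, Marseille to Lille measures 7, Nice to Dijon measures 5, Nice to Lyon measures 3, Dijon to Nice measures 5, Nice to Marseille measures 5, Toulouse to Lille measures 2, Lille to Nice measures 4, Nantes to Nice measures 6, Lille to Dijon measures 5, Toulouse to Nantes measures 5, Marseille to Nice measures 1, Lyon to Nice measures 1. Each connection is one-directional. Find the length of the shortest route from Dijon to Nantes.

14

Paths from Dijon to Nantes:
Dijon - Nice - Nantes: 5 + 9 = 14
Dijon - Nice - Marseille - Lille - Toulouse - Nantes: 5 + 5 + 7 + 5 + 5 = 27
The minimum is 14.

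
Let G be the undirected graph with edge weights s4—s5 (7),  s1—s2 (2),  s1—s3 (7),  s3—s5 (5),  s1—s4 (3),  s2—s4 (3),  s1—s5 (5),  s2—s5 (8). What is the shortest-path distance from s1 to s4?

3

Some routes from s1 to s4:
s1 - s2 - s4: 2 + 3 = 5
s1 - s4: 3
s1 - s5 - s4: 5 + 7 = 12
The minimum is 3.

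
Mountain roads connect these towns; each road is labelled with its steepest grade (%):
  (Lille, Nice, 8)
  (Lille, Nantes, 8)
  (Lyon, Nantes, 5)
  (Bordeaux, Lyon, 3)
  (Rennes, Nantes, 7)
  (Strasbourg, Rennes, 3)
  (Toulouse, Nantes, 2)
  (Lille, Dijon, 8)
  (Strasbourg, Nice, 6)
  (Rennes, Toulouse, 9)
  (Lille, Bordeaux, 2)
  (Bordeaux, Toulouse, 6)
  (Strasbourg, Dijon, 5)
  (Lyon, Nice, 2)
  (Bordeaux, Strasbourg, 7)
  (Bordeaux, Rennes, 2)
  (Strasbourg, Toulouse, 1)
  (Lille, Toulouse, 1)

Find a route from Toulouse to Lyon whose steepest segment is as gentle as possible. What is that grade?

Comparing a few candidate routes:
Toulouse-Nantes-Lyon: max(2, 5) = 5
Toulouse-Bordeaux-Lyon: max(6, 3) = 6
Toulouse-Lille-Bordeaux-Rennes-Strasbourg-Nice-Lyon: max(1, 2, 2, 3, 6, 2) = 6
Toulouse-Lille-Bordeaux-Lyon: max(1, 2, 3) = 3
Toulouse-Strasbourg-Rennes-Bordeaux-Lyon: max(1, 3, 2, 3) = 3
Toulouse-Bordeaux-Rennes-Strasbourg-Nice-Lyon: max(6, 2, 3, 6, 2) = 6
Smallest bottleneck: 3%.

3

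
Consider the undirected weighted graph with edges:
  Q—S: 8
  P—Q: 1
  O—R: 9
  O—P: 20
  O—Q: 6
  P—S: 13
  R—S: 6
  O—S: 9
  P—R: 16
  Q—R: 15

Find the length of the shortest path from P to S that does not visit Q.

Checking several routes:
P→S: 13
P→R→O→S: 16 + 9 + 9 = 34
P→O→S: 20 + 9 = 29
P→R→S: 16 + 6 = 22
Best route has total 13.

13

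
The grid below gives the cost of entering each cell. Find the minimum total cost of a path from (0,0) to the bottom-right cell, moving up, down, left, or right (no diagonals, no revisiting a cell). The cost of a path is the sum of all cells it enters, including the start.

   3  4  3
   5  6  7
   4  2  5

Best path: r0c0 -> r1c0 -> r2c0 -> r2c1 -> r2c2
Cost: 3 + 5 + 4 + 2 + 5 = 19

19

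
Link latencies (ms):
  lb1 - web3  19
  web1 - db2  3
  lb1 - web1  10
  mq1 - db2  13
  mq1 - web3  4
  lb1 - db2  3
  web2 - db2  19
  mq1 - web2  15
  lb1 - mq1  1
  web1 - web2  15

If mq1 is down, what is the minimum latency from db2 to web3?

22

Routes from db2 to web3 avoiding mq1:
db2-web1-lb1-web3: 3 + 10 + 19 = 32
db2-web2-web1-lb1-web3: 19 + 15 + 10 + 19 = 63
db2-lb1-web3: 3 + 19 = 22
The minimum is 22 ms.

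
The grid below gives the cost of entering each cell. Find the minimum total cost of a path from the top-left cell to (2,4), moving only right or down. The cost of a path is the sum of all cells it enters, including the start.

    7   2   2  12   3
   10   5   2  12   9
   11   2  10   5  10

Best path: r0c0 → r0c1 → r0c2 → r1c2 → r2c2 → r2c3 → r2c4
Cost: 7 + 2 + 2 + 2 + 10 + 5 + 10 = 38
For comparison, the top-then-right route costs 45.

38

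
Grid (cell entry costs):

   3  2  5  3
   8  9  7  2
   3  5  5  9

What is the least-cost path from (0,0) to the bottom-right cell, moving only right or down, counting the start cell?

24

Cheapest: [0,0] [0,1] [0,2] [0,3] [1,3] [2,3]
  3 + 2 + 5 + 3 + 2 + 9 = 24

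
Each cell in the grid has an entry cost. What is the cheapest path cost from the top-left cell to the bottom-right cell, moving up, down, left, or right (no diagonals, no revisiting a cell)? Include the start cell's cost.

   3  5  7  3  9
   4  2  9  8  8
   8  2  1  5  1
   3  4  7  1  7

25

Path (0,0) -> (1,0) -> (1,1) -> (2,1) -> (2,2) -> (2,3) -> (2,4) -> (3,4): 3 + 4 + 2 + 2 + 1 + 5 + 1 + 7 = 25.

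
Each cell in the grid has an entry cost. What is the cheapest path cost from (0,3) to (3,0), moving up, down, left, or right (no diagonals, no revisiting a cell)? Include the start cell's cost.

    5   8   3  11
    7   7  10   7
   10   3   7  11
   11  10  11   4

53

Take [0,3] [0,2] [0,1] [1,1] [2,1] [2,0] [3,0] for a total of 11 + 3 + 8 + 7 + 3 + 10 + 11 = 53.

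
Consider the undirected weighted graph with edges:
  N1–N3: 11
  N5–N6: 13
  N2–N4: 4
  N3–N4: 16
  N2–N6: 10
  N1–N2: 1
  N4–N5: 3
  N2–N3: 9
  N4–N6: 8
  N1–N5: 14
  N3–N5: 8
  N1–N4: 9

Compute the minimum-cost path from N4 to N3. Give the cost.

A few of the N4→N3 routes:
N4-N2-N1-N3: 4 + 1 + 11 = 16
N4-N5-N3: 3 + 8 = 11
N4-N2-N3: 4 + 9 = 13
N4-N3: 16
Best route has total 11.

11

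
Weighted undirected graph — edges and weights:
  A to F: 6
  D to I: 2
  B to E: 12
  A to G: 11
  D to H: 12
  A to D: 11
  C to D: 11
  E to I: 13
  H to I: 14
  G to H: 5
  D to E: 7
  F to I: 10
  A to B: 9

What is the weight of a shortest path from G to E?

A few of the G→E routes:
G→H→I→D→E: 5 + 14 + 2 + 7 = 28
G→H→I→E: 5 + 14 + 13 = 32
G→H→D→I→E: 5 + 12 + 2 + 13 = 32
G→A→B→E: 11 + 9 + 12 = 32
G→H→D→E: 5 + 12 + 7 = 24
G→A→D→E: 11 + 11 + 7 = 29
Shortest: 24.

24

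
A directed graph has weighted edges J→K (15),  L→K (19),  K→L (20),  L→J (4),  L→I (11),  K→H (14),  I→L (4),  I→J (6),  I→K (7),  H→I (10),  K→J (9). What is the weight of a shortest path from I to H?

21

Routes from I to H:
I→K→H: 7 + 14 = 21
I→L→K→H: 4 + 19 + 14 = 37
I→J→K→H: 6 + 15 + 14 = 35
I→L→J→K→H: 4 + 4 + 15 + 14 = 37
Shortest: 21.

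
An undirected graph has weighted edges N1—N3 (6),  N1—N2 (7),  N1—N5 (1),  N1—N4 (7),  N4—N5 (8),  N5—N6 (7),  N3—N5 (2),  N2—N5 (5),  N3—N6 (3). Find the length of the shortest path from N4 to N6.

13

A few of the N4→N6 routes:
N4 -> N5 -> N6: 8 + 7 = 15
N4 -> N5 -> N3 -> N6: 8 + 2 + 3 = 13
N4 -> N1 -> N5 -> N3 -> N6: 7 + 1 + 2 + 3 = 13
N4 -> N1 -> N5 -> N6: 7 + 1 + 7 = 15
Shortest: 13.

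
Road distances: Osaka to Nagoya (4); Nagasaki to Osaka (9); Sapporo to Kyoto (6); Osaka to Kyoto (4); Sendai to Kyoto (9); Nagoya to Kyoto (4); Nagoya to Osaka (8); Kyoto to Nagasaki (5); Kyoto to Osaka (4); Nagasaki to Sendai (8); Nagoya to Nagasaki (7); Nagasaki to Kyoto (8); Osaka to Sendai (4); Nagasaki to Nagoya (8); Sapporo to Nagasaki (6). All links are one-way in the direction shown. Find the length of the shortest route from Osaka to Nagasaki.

Paths from Osaka to Nagasaki:
Osaka -> Nagoya -> Nagasaki: 4 + 7 = 11
Osaka -> Nagoya -> Kyoto -> Nagasaki: 4 + 4 + 5 = 13
Osaka -> Kyoto -> Nagasaki: 4 + 5 = 9
Osaka -> Sendai -> Kyoto -> Nagasaki: 4 + 9 + 5 = 18
Best route has total 9.

9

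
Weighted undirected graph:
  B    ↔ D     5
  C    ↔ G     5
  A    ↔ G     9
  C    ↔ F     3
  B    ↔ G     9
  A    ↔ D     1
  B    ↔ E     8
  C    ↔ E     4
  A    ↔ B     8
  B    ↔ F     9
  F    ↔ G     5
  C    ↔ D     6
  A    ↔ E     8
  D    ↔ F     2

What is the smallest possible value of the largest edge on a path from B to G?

Checking several routes:
B-D-C-G: max(5, 6, 5) = 6
B-D-F-C-G: max(5, 2, 3, 5) = 5
B-D-F-G: max(5, 2, 5) = 5
The minimum achievable maximum is 5.

5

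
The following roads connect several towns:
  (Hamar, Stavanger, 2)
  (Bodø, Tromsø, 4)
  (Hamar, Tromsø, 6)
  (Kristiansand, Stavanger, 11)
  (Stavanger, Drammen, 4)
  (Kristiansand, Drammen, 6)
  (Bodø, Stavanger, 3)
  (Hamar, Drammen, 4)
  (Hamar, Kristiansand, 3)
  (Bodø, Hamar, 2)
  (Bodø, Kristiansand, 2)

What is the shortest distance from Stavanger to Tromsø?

7

Some routes from Stavanger to Tromsø:
Stavanger -> Bodø -> Hamar -> Tromsø: 3 + 2 + 6 = 11
Stavanger -> Hamar -> Tromsø: 2 + 6 = 8
Stavanger -> Hamar -> Bodø -> Tromsø: 2 + 2 + 4 = 8
Stavanger -> Bodø -> Tromsø: 3 + 4 = 7
Stavanger -> Hamar -> Kristiansand -> Bodø -> Tromsø: 2 + 3 + 2 + 4 = 11
Best route has total 7.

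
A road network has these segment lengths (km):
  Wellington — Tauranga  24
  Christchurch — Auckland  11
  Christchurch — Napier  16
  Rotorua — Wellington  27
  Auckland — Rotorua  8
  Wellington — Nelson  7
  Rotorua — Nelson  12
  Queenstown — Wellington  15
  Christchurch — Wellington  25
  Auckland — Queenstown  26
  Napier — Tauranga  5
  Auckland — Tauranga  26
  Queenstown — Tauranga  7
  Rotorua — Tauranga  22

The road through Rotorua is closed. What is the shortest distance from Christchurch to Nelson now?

A few of the Christchurch→Nelson routes:
Christchurch→Auckland→Tauranga→Wellington→Nelson: 11 + 26 + 24 + 7 = 68
Christchurch→Auckland→Queenstown→Wellington→Nelson: 11 + 26 + 15 + 7 = 59
Christchurch→Wellington→Nelson: 25 + 7 = 32
Christchurch→Auckland→Tauranga→Queenstown→Wellington→Nelson: 11 + 26 + 7 + 15 + 7 = 66
Christchurch→Napier→Tauranga→Wellington→Nelson: 16 + 5 + 24 + 7 = 52
Christchurch→Napier→Tauranga→Queenstown→Wellington→Nelson: 16 + 5 + 7 + 15 + 7 = 50
Best route has total 32 km.

32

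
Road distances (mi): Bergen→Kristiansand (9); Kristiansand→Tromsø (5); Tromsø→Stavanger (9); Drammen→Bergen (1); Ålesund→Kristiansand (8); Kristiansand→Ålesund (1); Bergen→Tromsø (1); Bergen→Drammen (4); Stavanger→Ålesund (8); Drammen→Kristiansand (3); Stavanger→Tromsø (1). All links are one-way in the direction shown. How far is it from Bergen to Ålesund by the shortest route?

Paths from Bergen to Ålesund:
Bergen → Drammen → Kristiansand → Tromsø → Stavanger → Ålesund: 4 + 3 + 5 + 9 + 8 = 29
Bergen → Kristiansand → Tromsø → Stavanger → Ålesund: 9 + 5 + 9 + 8 = 31
Bergen → Drammen → Kristiansand → Ålesund: 4 + 3 + 1 = 8
Bergen → Tromsø → Stavanger → Ålesund: 1 + 9 + 8 = 18
Bergen → Kristiansand → Ålesund: 9 + 1 = 10
Shortest: 8 mi.

8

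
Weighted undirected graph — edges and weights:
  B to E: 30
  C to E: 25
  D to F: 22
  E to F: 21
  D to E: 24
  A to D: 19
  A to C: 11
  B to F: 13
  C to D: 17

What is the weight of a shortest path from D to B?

Comparing a few candidate routes:
D -> C -> E -> B: 17 + 25 + 30 = 72
D -> E -> B: 24 + 30 = 54
D -> F -> E -> B: 22 + 21 + 30 = 73
D -> E -> F -> B: 24 + 21 + 13 = 58
D -> F -> B: 22 + 13 = 35
Best route has total 35.

35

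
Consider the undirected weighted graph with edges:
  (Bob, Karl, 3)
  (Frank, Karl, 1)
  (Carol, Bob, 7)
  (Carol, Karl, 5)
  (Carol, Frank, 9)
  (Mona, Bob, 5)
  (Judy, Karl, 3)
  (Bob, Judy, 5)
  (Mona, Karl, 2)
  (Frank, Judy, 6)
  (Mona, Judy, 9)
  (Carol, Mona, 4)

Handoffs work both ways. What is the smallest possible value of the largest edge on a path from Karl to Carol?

Checking several routes:
Karl-Judy-Bob-Mona-Carol: max(3, 5, 5, 4) = 5
Karl-Mona-Carol: max(2, 4) = 4
Karl-Bob-Mona-Carol: max(3, 5, 4) = 5
Smallest bottleneck: 4.

4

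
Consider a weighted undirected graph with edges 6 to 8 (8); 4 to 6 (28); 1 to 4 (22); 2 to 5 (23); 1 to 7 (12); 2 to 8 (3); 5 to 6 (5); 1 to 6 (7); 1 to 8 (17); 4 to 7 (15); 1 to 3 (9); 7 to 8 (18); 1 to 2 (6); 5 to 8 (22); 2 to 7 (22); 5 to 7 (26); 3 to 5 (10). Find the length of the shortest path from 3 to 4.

Checking several routes:
3 → 5 → 6 → 4: 10 + 5 + 28 = 43
3 → 1 → 7 → 4: 9 + 12 + 15 = 36
3 → 1 → 4: 9 + 22 = 31
Best route has total 31.

31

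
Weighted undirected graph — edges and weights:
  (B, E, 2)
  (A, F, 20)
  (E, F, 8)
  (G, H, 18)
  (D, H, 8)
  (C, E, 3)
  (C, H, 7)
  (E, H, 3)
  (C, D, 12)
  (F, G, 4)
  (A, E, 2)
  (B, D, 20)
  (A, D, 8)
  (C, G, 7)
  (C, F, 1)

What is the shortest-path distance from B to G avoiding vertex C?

14

Comparing a few candidate routes:
B - E - H - G: 2 + 3 + 18 = 23
B - E - A - F - G: 2 + 2 + 20 + 4 = 28
B - E - F - G: 2 + 8 + 4 = 14
B - D - A - E - F - G: 20 + 8 + 2 + 8 + 4 = 42
B - E - A - D - H - G: 2 + 2 + 8 + 8 + 18 = 38
Best route has total 14.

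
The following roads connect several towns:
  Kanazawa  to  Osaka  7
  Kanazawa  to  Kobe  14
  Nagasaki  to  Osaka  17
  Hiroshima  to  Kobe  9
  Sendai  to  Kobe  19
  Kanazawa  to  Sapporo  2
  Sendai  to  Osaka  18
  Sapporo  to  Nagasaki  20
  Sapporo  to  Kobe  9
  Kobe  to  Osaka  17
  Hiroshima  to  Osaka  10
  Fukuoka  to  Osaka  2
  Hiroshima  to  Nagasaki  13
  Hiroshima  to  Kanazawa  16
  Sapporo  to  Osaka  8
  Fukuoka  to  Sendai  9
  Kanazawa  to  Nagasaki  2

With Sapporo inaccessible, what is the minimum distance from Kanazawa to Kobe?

14

Some routes from Kanazawa to Kobe avoiding Sapporo:
Kanazawa -> Kobe: 14
Kanazawa -> Hiroshima -> Kobe: 16 + 9 = 25
Kanazawa -> Nagasaki -> Hiroshima -> Kobe: 2 + 13 + 9 = 24
Kanazawa -> Osaka -> Kobe: 7 + 17 = 24
Best route has total 14.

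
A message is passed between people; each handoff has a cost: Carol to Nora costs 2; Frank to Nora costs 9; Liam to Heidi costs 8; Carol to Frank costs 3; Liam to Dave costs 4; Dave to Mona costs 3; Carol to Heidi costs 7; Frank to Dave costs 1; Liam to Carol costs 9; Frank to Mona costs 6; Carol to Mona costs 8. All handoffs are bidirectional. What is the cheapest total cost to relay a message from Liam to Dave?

Checking several routes:
Liam-Carol-Mona-Dave: 9 + 8 + 3 = 20
Liam-Carol-Frank-Mona-Dave: 9 + 3 + 6 + 3 = 21
Liam-Carol-Frank-Dave: 9 + 3 + 1 = 13
Liam-Heidi-Carol-Frank-Dave: 8 + 7 + 3 + 1 = 19
Liam-Dave: 4
The minimum is 4.

4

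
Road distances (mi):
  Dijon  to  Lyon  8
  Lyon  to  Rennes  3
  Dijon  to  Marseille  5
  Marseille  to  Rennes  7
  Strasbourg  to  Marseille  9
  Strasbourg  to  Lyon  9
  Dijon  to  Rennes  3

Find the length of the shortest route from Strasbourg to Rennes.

12

Comparing a few candidate routes:
Strasbourg→Marseille→Rennes: 9 + 7 = 16
Strasbourg→Lyon→Rennes: 9 + 3 = 12
Strasbourg→Marseille→Dijon→Rennes: 9 + 5 + 3 = 17
The minimum is 12 mi.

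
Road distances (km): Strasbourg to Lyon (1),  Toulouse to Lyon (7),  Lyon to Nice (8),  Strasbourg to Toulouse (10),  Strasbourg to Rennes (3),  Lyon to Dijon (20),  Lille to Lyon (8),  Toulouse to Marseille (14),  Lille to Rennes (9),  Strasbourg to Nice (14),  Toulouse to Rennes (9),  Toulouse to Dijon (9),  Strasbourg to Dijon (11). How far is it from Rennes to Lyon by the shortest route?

Checking several routes:
Rennes → Toulouse → Lyon: 9 + 7 = 16
Rennes → Lille → Lyon: 9 + 8 = 17
Rennes → Strasbourg → Toulouse → Lyon: 3 + 10 + 7 = 20
Rennes → Strasbourg → Lyon: 3 + 1 = 4
Rennes → Toulouse → Strasbourg → Lyon: 9 + 10 + 1 = 20
The minimum is 4 km.

4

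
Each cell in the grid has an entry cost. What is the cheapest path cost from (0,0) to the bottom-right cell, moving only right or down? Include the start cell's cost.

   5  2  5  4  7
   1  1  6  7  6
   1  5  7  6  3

28

One optimal route is [0,0] -> [1,0] -> [1,1] -> [2,1] -> [2,2] -> [2,3] -> [2,4].
Its cost is 5 + 1 + 1 + 5 + 7 + 6 + 3 = 28.
(Top row then right column would cost 32.)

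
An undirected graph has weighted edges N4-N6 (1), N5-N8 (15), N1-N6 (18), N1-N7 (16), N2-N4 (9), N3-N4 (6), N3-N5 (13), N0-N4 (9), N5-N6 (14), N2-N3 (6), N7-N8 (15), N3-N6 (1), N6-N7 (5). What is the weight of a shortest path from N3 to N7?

A few of the N3→N7 routes:
N3 - N2 - N4 - N6 - N7: 6 + 9 + 1 + 5 = 21
N3 - N6 - N7: 1 + 5 = 6
N3 - N4 - N6 - N7: 6 + 1 + 5 = 12
Best route has total 6.

6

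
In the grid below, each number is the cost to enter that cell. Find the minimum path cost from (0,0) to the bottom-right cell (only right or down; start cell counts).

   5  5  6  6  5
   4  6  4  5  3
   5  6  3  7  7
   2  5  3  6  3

33

Best path: [0,0]→[1,0]→[2,0]→[3,0]→[3,1]→[3,2]→[3,3]→[3,4]
Cost: 5 + 4 + 5 + 2 + 5 + 3 + 6 + 3 = 33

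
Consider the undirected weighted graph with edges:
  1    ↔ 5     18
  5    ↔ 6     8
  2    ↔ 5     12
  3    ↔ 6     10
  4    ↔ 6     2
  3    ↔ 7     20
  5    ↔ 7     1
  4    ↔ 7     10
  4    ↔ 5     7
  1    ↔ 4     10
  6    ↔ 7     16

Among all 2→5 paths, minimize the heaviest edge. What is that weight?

Routes from 2 to 5:
2-5: max(12) = 12
The minimum achievable maximum is 12.

12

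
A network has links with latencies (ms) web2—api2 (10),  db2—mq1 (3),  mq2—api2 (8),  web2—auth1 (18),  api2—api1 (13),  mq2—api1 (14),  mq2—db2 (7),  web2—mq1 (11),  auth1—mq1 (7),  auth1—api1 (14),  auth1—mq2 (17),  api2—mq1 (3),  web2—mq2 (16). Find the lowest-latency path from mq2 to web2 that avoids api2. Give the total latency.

A few of the mq2→web2 routes:
mq2→web2: 16
mq2→auth1→mq1→web2: 17 + 7 + 11 = 35
mq2→db2→mq1→web2: 7 + 3 + 11 = 21
mq2→api1→auth1→mq1→web2: 14 + 14 + 7 + 11 = 46
mq2→db2→mq1→auth1→web2: 7 + 3 + 7 + 18 = 35
mq2→auth1→web2: 17 + 18 = 35
Shortest: 16 ms.

16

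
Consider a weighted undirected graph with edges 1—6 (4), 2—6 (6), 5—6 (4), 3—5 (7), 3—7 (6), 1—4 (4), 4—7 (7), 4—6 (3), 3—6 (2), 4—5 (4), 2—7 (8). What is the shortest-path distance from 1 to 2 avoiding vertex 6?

Routes from 1 to 2 avoiding 6:
1 → 4 → 5 → 3 → 7 → 2: 4 + 4 + 7 + 6 + 8 = 29
1 → 4 → 7 → 2: 4 + 7 + 8 = 19
Best route has total 19.

19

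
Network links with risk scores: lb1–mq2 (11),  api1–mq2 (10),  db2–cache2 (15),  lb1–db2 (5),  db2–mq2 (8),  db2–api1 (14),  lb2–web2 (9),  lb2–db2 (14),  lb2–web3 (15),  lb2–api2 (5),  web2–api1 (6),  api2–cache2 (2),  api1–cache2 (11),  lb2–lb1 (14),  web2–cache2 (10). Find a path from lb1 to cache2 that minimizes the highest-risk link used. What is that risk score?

10

A few of the lb1→cache2 routes:
lb1→db2→mq2→api1→cache2: max(5, 8, 10, 11) = 11
lb1→db2→mq2→api1→web2→lb2→api2→cache2: max(5, 8, 10, 6, 9, 5, 2) = 10
lb1→mq2→api1→web2→cache2: max(11, 10, 6, 10) = 11
lb1→db2→mq2→api1→web2→cache2: max(5, 8, 10, 6, 10) = 10
Smallest bottleneck: 10.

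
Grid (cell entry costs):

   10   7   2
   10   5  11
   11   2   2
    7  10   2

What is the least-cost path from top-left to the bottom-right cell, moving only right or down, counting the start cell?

28

One optimal route is [0,0]→[0,1]→[1,1]→[2,1]→[2,2]→[3,2].
Its cost is 10 + 7 + 5 + 2 + 2 + 2 = 28.
For comparison, the top-then-right route costs 34.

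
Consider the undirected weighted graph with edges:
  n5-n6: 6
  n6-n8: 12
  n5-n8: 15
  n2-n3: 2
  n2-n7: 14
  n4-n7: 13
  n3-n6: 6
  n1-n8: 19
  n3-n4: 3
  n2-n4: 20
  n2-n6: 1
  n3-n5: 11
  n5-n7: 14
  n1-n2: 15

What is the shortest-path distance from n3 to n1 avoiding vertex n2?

A few of the n3→n1 routes:
n3 - n5 - n8 - n1: 11 + 15 + 19 = 45
n3 - n6 - n8 - n1: 6 + 12 + 19 = 37
n3 - n6 - n5 - n8 - n1: 6 + 6 + 15 + 19 = 46
n3 - n5 - n6 - n8 - n1: 11 + 6 + 12 + 19 = 48
Shortest: 37.

37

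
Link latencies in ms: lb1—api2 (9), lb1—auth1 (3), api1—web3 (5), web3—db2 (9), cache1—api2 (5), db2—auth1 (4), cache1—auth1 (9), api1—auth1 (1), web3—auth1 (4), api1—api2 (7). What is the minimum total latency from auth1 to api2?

Some routes from auth1 to api2:
auth1 - lb1 - api2: 3 + 9 = 12
auth1 - api1 - api2: 1 + 7 = 8
auth1 - cache1 - api2: 9 + 5 = 14
The minimum is 8 ms.

8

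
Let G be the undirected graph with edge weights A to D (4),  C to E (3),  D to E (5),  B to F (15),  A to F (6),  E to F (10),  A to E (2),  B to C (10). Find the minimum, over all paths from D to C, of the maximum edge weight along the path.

4

Comparing a few candidate routes:
D - A - E - C: max(4, 2, 3) = 4
D - E - F - B - C: max(5, 10, 15, 10) = 15
D - A - F - E - C: max(4, 6, 10, 3) = 10
D - E - C: max(5, 3) = 5
D - A - F - B - C: max(4, 6, 15, 10) = 15
D - A - E - F - B - C: max(4, 2, 10, 15, 10) = 15
Best route has worst link 4.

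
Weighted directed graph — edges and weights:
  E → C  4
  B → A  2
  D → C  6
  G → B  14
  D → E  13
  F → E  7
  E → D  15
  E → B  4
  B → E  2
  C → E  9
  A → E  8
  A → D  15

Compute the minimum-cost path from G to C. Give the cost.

20

Checking several routes:
G-B-E-D-C: 14 + 2 + 15 + 6 = 37
G-B-A-E-C: 14 + 2 + 8 + 4 = 28
G-B-A-E-D-C: 14 + 2 + 8 + 15 + 6 = 45
G-B-E-C: 14 + 2 + 4 = 20
G-B-A-D-C: 14 + 2 + 15 + 6 = 37
Shortest: 20.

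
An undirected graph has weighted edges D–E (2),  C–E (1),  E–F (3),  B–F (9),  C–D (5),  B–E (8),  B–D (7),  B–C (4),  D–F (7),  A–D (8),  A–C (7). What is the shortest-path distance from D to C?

3

Checking several routes:
D→C: 5
D→B→C: 7 + 4 = 11
D→E→C: 2 + 1 = 3
The minimum is 3.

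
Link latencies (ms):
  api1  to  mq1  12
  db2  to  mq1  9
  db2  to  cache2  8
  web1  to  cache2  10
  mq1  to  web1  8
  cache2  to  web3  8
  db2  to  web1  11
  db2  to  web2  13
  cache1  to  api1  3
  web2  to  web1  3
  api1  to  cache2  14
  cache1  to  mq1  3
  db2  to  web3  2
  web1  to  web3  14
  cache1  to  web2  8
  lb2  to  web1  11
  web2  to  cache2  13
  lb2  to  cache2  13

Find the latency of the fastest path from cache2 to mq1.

Some routes from cache2 to mq1:
cache2 - db2 - mq1: 8 + 9 = 17
cache2 - web1 - mq1: 10 + 8 = 18
cache2 - web2 - web1 - mq1: 13 + 3 + 8 = 24
cache2 - api1 - cache1 - mq1: 14 + 3 + 3 = 20
cache2 - web3 - db2 - mq1: 8 + 2 + 9 = 19
cache2 - web2 - cache1 - mq1: 13 + 8 + 3 = 24
Shortest: 17 ms.

17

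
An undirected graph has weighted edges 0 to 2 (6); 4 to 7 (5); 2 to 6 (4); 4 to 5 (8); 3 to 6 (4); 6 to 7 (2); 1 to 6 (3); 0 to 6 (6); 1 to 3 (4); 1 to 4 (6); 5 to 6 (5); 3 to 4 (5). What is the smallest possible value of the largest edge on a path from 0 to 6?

Routes from 0 to 6:
0 -> 2 -> 6: max(6, 4) = 6
0 -> 6: max(6) = 6
The minimum achievable maximum is 6.

6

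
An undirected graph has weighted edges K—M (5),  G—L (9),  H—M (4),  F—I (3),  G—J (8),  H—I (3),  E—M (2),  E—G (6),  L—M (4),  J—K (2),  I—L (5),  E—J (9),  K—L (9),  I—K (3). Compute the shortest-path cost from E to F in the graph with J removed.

Some routes from E to F avoiding J:
E → M → H → I → F: 2 + 4 + 3 + 3 = 12
E → M → L → K → I → F: 2 + 4 + 9 + 3 + 3 = 21
E → M → K → I → F: 2 + 5 + 3 + 3 = 13
E → M → L → I → F: 2 + 4 + 5 + 3 = 14
E → G → L → I → F: 6 + 9 + 5 + 3 = 23
Best route has total 12.

12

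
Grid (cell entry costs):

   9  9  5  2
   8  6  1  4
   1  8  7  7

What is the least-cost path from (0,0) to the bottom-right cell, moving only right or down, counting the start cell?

35

Best path: (0,0)→(0,1)→(0,2)→(1,2)→(1,3)→(2,3)
Cost: 9 + 9 + 5 + 1 + 4 + 7 = 35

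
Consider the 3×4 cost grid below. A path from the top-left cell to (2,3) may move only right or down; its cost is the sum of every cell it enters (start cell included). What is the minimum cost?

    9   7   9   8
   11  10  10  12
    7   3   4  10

43

Cheapest: [0,0] -> [0,1] -> [1,1] -> [2,1] -> [2,2] -> [2,3]
  9 + 7 + 10 + 3 + 4 + 10 = 43
For comparison, the top-then-right route costs 55.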